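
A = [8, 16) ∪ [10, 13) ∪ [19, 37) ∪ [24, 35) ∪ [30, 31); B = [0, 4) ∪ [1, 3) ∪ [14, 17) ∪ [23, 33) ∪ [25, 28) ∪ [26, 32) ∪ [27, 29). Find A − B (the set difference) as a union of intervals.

First set merges to [8, 16), [19, 37).
Second set merges to [0, 4), [14, 17), [23, 33).
[8, 16) minus B → [8, 14).
[19, 37) minus B → [19, 23), [33, 37).

[8, 14) ∪ [19, 23) ∪ [33, 37)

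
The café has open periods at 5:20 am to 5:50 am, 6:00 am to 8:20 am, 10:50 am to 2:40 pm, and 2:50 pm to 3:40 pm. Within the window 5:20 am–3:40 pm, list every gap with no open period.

The merged coverage is 5:20 am-5:50 am, 6:00 am-8:20 am, 10:50 am-2:40 pm, 2:50 pm-3:40 pm.
Gaps within 5:20 am-3:40 pm: 5:50 am-6:00 am, 8:20 am-10:50 am, 2:40 pm-2:50 pm.

5:50 am-6:00 am, 8:20 am-10:50 am, 2:40 pm-2:50 pm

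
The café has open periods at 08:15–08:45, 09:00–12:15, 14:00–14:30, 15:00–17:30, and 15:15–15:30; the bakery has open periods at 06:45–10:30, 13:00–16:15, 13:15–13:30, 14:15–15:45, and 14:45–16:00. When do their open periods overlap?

First set merges to 08:15–08:45, 09:00–12:15, 14:00–14:30, 15:00–17:30.
Second set merges to 06:45–10:30, 13:00–16:15.
08:15–08:45 ∩ B → 08:15–08:45.
09:00–12:15 ∩ B → 09:00–10:30.
14:00–14:30 ∩ B → 14:00–14:30.
15:00–17:30 ∩ B → 15:00–16:15.

08:15–08:45, 09:00–10:30, 14:00–14:30, 15:00–16:15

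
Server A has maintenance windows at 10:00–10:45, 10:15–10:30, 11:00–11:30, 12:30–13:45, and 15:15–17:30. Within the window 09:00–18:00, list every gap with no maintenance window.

09:00–10:00, 10:45–11:00, 11:30–12:30, 13:45–15:15, 17:30–18:00

The merged coverage is 10:00–10:45, 11:00–11:30, 12:30–13:45, 15:15–17:30.
Complement within 09:00–18:00: 09:00–10:00, 10:45–11:00, 11:30–12:30, 13:45–15:15, 17:30–18:00.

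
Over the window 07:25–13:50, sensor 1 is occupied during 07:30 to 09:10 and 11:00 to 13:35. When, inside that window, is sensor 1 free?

07:25-07:30, 09:10-11:00, 13:35-13:50

After merging, the occupied span is 07:30-09:10, 11:00-13:35.
Uncovered inside 07:25-13:50: 07:25-07:30, 09:10-11:00, 13:35-13:50.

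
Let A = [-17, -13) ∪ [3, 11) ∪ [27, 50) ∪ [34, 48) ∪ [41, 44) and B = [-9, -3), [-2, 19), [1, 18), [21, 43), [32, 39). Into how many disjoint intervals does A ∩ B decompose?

2

First set merges to [-17, -13), [3, 11), [27, 50).
Second set merges to [-9, -3), [-2, 19), [21, 43).
A ∩ B = [3, 11), [27, 43).
That is 2 disjoint pieces.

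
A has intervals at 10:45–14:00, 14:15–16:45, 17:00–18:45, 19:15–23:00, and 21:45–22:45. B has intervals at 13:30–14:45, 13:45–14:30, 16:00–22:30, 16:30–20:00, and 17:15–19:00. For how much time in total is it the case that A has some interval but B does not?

A, merged: 10:45–14:00, 14:15–16:45, 17:00–18:45, 19:15–23:00.
B, merged: 13:30–14:45, 16:00–22:30.
A \ B = 10:45–13:30, 14:45–16:00, 22:30–23:00.
Total: 2 h 45 min + 1 h 15 min + 30 min = 4 h 30 min.

4 h 30 min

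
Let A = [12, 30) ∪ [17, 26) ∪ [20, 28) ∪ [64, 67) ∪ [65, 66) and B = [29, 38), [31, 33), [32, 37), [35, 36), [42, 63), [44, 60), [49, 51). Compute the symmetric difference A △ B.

[12, 29) ∪ [30, 38) ∪ [42, 63) ∪ [64, 67)

Merge the first list: [12, 30), [64, 67).
Merge the second list: [29, 38), [42, 63).
Only in the first: [12, 29), [64, 67).
Only in the second: [30, 38), [42, 63).
Together these are the periods covered by exactly one.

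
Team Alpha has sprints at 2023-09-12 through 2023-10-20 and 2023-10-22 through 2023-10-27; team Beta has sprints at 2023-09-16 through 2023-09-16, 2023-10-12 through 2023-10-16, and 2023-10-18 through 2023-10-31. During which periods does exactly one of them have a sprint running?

A \ B = 2023-09-12 through 2023-09-15, 2023-09-17 through 2023-10-11, 2023-10-17 through 2023-10-17.
B \ A = 2023-10-21 through 2023-10-21, 2023-10-28 through 2023-10-31.
Union of the two gives the symmetric difference.

2023-09-12 through 2023-09-15, 2023-09-17 through 2023-10-11, 2023-10-17 through 2023-10-17, 2023-10-21 through 2023-10-21, 2023-10-28 through 2023-10-31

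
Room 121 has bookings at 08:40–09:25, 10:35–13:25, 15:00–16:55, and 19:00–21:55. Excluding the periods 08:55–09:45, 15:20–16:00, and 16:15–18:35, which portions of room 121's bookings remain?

08:40–08:55, 10:35–13:25, 15:00–15:20, 16:00–16:15, 19:00–21:55

08:40–09:25 minus B → 08:40–08:55.
10:35–13:25: no B overlap → unchanged.
15:00–16:55 minus B → 15:00–15:20, 16:00–16:15.
19:00–21:55: no B overlap → unchanged.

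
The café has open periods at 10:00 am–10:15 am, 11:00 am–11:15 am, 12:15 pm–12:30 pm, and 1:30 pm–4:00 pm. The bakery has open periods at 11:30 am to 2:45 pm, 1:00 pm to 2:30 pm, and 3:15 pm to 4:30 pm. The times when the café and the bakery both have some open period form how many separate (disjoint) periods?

Second set merges to 11:30 am–2:45 pm, 3:15 pm–4:30 pm.
A ∩ B = 12:15 pm–12:30 pm, 1:30 pm–2:45 pm, 3:15 pm–4:00 pm.
That is 3 disjoint pieces.

3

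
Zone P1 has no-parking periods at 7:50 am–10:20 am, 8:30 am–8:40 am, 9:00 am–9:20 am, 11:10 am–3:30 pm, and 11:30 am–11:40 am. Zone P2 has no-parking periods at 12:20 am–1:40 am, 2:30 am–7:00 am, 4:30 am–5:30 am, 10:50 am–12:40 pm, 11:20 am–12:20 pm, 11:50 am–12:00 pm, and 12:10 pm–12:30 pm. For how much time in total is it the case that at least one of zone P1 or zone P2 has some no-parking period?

13 h

Merge the first list: 7:50 am-10:20 am, 11:10 am-3:30 pm.
Merge the second list: 12:20 am-1:40 am, 2:30 am-7:00 am, 10:50 am-12:40 pm.
A ∪ B = 12:20 am-1:40 am, 2:30 am-7:00 am, 7:50 am-10:20 am, 10:50 am-3:30 pm.
Total: 1 h 20 min + 4 h 30 min + 2 h 30 min + 4 h 40 min = 13 h.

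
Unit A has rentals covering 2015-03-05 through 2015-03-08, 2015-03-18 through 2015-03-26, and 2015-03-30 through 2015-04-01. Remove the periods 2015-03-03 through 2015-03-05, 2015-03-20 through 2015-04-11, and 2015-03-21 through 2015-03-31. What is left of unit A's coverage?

Merge the second list: 2015-03-03 through 2015-03-05, 2015-03-20 through 2015-04-11.
2015-03-05 through 2015-03-08 \ B = 2015-03-06 through 2015-03-08.
2015-03-18 through 2015-03-26 \ B = 2015-03-18 through 2015-03-19.
2015-03-30 through 2015-04-01: entirely removed.

2015-03-06 through 2015-03-08, 2015-03-18 through 2015-03-19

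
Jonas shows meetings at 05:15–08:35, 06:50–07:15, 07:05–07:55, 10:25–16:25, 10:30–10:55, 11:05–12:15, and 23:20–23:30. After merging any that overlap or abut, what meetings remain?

05:15-08:35, 10:25-16:25, 23:20-23:30

06:50-07:15 overlaps/touches 05:15-08:35 → extend to 05:15-08:35.
07:05-07:55 overlaps/touches 05:15-08:35 → extend to 05:15-08:35.
10:25-16:25 is disjoint → start new block.
10:30-10:55 overlaps/touches 10:25-16:25 → extend to 10:25-16:25.
11:05-12:15 overlaps/touches 10:25-16:25 → extend to 10:25-16:25.
23:20-23:30 is disjoint → start new block.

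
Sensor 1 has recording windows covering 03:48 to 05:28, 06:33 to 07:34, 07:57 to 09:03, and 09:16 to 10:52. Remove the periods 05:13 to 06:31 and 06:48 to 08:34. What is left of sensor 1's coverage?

03:48–05:28 minus B → 03:48–05:13.
06:33–07:34 minus B → 06:33–06:48.
07:57–09:03 minus B → 08:34–09:03.
09:16–10:52: no B overlap → unchanged.

03:48–05:13, 06:33–06:48, 08:34–09:03, 09:16–10:52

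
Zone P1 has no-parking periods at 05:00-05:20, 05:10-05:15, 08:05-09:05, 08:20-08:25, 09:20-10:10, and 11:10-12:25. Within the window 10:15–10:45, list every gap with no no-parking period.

10:15–10:45

Covered (merged): 05:00–05:20, 08:05–09:05, 09:20–10:10, 11:10–12:25.
Gaps within 10:15–10:45: 10:15–10:45.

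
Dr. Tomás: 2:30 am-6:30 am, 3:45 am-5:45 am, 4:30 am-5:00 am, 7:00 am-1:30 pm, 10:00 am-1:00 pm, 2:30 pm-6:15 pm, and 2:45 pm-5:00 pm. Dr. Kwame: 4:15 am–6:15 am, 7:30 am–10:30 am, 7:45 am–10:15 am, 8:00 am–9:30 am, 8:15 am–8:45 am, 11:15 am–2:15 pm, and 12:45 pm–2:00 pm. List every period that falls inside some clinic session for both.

First set merges to 2:30 am–6:30 am, 7:00 am–1:30 pm, 2:30 pm–6:15 pm.
Second set merges to 4:15 am–6:15 am, 7:30 am–10:30 am, 11:15 am–2:15 pm.
2:30 am–6:30 am overlaps B on 4:15 am–6:15 am.
7:00 am–1:30 pm overlaps B on 7:30 am–10:30 am, 11:15 am–1:30 pm.
2:30 pm–6:15 pm falls entirely outside B.

4:15 am–6:15 am, 7:30 am–10:30 am, 11:15 am–1:30 pm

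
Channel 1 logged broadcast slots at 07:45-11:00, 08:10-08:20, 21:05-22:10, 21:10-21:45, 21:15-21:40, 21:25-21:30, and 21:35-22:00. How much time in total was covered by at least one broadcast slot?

Merged: 07:45-11:00, 21:05-22:10.
Lengths: 3 h 15 min + 1 h 5 min = 4 h 20 min.

4 h 20 min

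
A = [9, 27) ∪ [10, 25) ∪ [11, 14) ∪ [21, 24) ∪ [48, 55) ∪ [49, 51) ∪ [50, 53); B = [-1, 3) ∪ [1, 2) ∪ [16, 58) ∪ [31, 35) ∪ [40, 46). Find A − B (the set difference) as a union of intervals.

Merge the first list: [9, 27), [48, 55).
Merge the second list: [-1, 3), [16, 58).
[9, 27) \ B = [9, 16).
[48, 55): entirely removed.

[9, 16)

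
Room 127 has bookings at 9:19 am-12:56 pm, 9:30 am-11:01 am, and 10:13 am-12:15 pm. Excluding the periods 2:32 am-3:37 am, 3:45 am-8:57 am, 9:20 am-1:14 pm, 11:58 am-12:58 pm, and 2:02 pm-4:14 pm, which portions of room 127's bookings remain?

9:19 am–9:20 am

Merge the first list: 9:19 am–12:56 pm.
Merge the second list: 2:32 am–3:37 am, 3:45 am–8:57 am, 9:20 am–1:14 pm, 2:02 pm–4:14 pm.
9:19 am–12:56 pm minus B → 9:19 am–9:20 am.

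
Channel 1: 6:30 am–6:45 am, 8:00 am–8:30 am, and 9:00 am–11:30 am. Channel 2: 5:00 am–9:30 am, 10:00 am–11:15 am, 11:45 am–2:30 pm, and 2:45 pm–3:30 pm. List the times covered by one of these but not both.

Only in the first: 9:30 am–10:00 am, 11:15 am–11:30 am.
Only in the second: 5:00 am–6:30 am, 6:45 am–8:00 am, 8:30 am–9:00 am, 11:45 am–2:30 pm, 2:45 pm–3:30 pm.
Together these are the periods covered by exactly one.

5:00 am–6:30 am, 6:45 am–8:00 am, 8:30 am–9:00 am, 9:30 am–10:00 am, 11:15 am–11:30 am, 11:45 am–2:30 pm, 2:45 pm–3:30 pm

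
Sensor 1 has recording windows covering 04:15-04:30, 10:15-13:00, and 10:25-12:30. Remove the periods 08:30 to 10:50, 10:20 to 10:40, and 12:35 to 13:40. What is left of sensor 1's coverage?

First set merges to 04:15–04:30, 10:15–13:00.
Second set merges to 08:30–10:50, 12:35–13:40.
04:15–04:30 is untouched.
10:15–13:00 with B removed leaves 10:50–12:35.

04:15–04:30, 10:50–12:35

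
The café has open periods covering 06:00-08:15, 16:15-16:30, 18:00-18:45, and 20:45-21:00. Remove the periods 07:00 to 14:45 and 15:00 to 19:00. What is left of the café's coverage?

06:00–07:00, 20:45–21:00

06:00–08:15 minus B → 06:00–07:00.
16:15–16:30: fully covered by B → removed.
18:00–18:45: fully covered by B → removed.
20:45–21:00: no B overlap → unchanged.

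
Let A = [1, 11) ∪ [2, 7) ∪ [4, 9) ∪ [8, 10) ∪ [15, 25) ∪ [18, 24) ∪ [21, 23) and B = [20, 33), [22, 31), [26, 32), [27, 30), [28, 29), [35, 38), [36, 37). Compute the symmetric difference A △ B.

[1, 11) ∪ [15, 20) ∪ [25, 33) ∪ [35, 38)

A, merged: [1, 11), [15, 25).
B, merged: [20, 33), [35, 38).
A \ B = [1, 11), [15, 20).
B \ A = [25, 33), [35, 38).
Union of the two gives the symmetric difference.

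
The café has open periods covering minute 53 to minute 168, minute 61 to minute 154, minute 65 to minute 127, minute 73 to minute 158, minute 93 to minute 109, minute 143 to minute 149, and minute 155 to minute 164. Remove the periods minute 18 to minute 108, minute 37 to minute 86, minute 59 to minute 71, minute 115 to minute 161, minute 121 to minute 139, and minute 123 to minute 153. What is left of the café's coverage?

A, merged: minute 53 to minute 168.
B, merged: minute 18 to minute 108, minute 115 to minute 161.
minute 53 to minute 168 minus B → minute 108 to minute 115, minute 161 to minute 168.

minute 108 to minute 115, minute 161 to minute 168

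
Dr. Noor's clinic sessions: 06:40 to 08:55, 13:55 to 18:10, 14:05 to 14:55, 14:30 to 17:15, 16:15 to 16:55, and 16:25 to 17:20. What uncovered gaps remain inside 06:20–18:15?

After merging, the occupied span is 06:40-08:55, 13:55-18:10.
Gaps within 06:20-18:15: 06:20-06:40, 08:55-13:55, 18:10-18:15.

06:20-06:40, 08:55-13:55, 18:10-18:15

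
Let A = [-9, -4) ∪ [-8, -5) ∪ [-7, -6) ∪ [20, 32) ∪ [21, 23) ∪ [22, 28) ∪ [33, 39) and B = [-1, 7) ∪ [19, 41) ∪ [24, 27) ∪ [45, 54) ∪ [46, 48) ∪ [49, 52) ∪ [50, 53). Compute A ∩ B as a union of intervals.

Merge the first list: [-9, -4), [20, 32), [33, 39).
Merge the second list: [-1, 7), [19, 41), [45, 54).
[-9, -4) falls entirely outside B.
[20, 32) overlaps B on [20, 32).
[33, 39) overlaps B on [33, 39).

[20, 32) ∪ [33, 39)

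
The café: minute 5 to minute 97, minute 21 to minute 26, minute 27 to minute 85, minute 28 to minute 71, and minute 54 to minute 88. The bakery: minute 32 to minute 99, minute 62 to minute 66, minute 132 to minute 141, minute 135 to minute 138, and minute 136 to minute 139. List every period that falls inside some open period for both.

Merge the first list: minute 5 to minute 97.
Merge the second list: minute 32 to minute 99, minute 132 to minute 141.
minute 5 to minute 97 meets the second set on minute 32 to minute 97.

minute 32 to minute 97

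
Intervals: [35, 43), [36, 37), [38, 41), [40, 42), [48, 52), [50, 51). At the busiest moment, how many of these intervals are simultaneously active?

3

Sweep endpoints in order; track running count of active intervals.
Peak of 3 reached at 40.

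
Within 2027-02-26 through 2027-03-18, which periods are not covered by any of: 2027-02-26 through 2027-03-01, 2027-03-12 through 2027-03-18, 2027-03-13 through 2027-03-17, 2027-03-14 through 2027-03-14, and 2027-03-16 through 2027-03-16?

After merging, the occupied span is 2027-02-26 through 2027-03-01, 2027-03-12 through 2027-03-18.
Uncovered inside 2027-02-26 through 2027-03-18: 2027-03-02 through 2027-03-11.

2027-03-02 through 2027-03-11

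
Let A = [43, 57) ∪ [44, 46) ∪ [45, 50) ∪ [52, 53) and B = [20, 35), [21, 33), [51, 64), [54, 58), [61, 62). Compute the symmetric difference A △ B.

[20, 35) ∪ [43, 51) ∪ [57, 64)

First set merges to [43, 57).
Second set merges to [20, 35), [51, 64).
A but not B: [43, 51).
B but not A: [20, 35), [57, 64).
Combining gives A △ B.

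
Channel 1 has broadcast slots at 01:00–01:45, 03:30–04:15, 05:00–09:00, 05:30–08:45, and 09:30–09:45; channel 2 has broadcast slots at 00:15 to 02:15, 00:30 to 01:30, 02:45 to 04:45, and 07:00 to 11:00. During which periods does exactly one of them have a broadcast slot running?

Merge the first list: 01:00–01:45, 03:30–04:15, 05:00–09:00, 09:30–09:45.
Merge the second list: 00:15–02:15, 02:45–04:45, 07:00–11:00.
A \ B = 05:00–07:00.
B \ A = 00:15–01:00, 01:45–02:15, 02:45–03:30, 04:15–04:45, 09:00–09:30, 09:45–11:00.
Union of the two gives the symmetric difference.

00:15–01:00, 01:45–02:15, 02:45–03:30, 04:15–04:45, 05:00–07:00, 09:00–09:30, 09:45–11:00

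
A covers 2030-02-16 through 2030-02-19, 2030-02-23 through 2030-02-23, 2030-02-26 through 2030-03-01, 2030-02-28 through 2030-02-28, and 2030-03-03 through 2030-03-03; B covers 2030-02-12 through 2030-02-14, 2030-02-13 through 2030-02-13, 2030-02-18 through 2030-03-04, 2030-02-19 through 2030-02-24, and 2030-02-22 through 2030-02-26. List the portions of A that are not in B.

2030-02-16 through 2030-02-17

Merge the first list: 2030-02-16 through 2030-02-19, 2030-02-23 through 2030-02-23, 2030-02-26 through 2030-03-01, 2030-03-03 through 2030-03-03.
Merge the second list: 2030-02-12 through 2030-02-14, 2030-02-18 through 2030-03-04.
2030-02-16 through 2030-02-19 \ B = 2030-02-16 through 2030-02-17.
2030-02-23 through 2030-02-23: entirely removed.
2030-02-26 through 2030-03-01: entirely removed.
2030-03-03 through 2030-03-03: entirely removed.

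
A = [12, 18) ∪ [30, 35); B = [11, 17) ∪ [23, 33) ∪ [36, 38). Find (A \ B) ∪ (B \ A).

Only in the first: [17, 18), [33, 35).
Only in the second: [11, 12), [23, 30), [36, 38).
Together these are the periods covered by exactly one.

[11, 12) ∪ [17, 18) ∪ [23, 30) ∪ [33, 35) ∪ [36, 38)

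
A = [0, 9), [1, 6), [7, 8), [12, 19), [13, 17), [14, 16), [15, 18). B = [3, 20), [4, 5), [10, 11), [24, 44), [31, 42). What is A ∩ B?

A, merged: [0, 9), [12, 19).
B, merged: [3, 20), [24, 44).
[0, 9) ∩ B → [3, 9).
[12, 19) ∩ B → [12, 19).

[3, 9) ∪ [12, 19)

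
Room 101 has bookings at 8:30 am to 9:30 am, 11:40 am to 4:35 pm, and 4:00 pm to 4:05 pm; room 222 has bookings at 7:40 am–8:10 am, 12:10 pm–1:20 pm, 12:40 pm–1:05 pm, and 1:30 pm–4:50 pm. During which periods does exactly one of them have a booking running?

7:40 am–8:10 am, 8:30 am–9:30 am, 11:40 am–12:10 pm, 1:20 pm–1:30 pm, 4:35 pm–4:50 pm

First set merges to 8:30 am–9:30 am, 11:40 am–4:35 pm.
Second set merges to 7:40 am–8:10 am, 12:10 pm–1:20 pm, 1:30 pm–4:50 pm.
A but not B: 8:30 am–9:30 am, 11:40 am–12:10 pm, 1:20 pm–1:30 pm.
B but not A: 7:40 am–8:10 am, 4:35 pm–4:50 pm.
Combining gives A △ B.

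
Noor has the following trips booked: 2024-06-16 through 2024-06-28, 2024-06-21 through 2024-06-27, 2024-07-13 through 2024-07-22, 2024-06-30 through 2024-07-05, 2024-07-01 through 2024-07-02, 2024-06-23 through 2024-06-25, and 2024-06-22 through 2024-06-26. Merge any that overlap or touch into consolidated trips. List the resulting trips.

2024-06-16 through 2024-06-28, 2024-06-30 through 2024-07-05, 2024-07-13 through 2024-07-22

Sort by start: 2024-06-16 through 2024-06-28, 2024-06-21 through 2024-06-27, 2024-06-22 through 2024-06-26, 2024-06-23 through 2024-06-25, 2024-06-30 through 2024-07-05, 2024-07-01 through 2024-07-02, 2024-07-13 through 2024-07-22.
2024-06-21 through 2024-06-27 overlaps/touches 2024-06-16 through 2024-06-28 → extend to 2024-06-16 through 2024-06-28.
2024-06-22 through 2024-06-26 overlaps/touches 2024-06-16 through 2024-06-28 → extend to 2024-06-16 through 2024-06-28.
2024-06-23 through 2024-06-25 overlaps/touches 2024-06-16 through 2024-06-28 → extend to 2024-06-16 through 2024-06-28.
2024-06-30 through 2024-07-05 is disjoint → start new block.
2024-07-01 through 2024-07-02 overlaps/touches 2024-06-30 through 2024-07-05 → extend to 2024-06-30 through 2024-07-05.
2024-07-13 through 2024-07-22 is disjoint → start new block.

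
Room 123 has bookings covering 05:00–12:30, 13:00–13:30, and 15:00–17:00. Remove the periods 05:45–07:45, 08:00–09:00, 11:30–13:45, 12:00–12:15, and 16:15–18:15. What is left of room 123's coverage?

B, merged: 05:45–07:45, 08:00–09:00, 11:30–13:45, 16:15–18:15.
05:00–12:30 \ B = 05:00–05:45, 07:45–08:00, 09:00–11:30.
13:00–13:30: entirely removed.
15:00–17:00 \ B = 15:00–16:15.

05:00–05:45, 07:45–08:00, 09:00–11:30, 15:00–16:15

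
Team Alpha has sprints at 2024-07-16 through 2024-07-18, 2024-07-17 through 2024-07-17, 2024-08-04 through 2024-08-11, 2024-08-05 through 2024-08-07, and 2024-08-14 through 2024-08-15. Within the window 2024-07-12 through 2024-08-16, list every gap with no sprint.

The merged coverage is 2024-07-16 through 2024-07-18, 2024-08-04 through 2024-08-11, 2024-08-14 through 2024-08-15.
Complement within 2024-07-12 through 2024-08-16: 2024-07-12 through 2024-07-15, 2024-07-19 through 2024-08-03, 2024-08-12 through 2024-08-13, 2024-08-16 through 2024-08-16.

2024-07-12 through 2024-07-15, 2024-07-19 through 2024-08-03, 2024-08-12 through 2024-08-13, 2024-08-16 through 2024-08-16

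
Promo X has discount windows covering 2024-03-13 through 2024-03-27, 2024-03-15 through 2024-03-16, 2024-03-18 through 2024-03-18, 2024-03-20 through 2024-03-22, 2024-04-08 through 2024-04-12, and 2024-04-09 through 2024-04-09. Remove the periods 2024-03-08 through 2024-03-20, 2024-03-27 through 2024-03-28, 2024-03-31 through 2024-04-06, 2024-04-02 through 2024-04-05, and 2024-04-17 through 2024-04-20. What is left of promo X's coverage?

2024-03-21 through 2024-03-26, 2024-04-08 through 2024-04-12

A, merged: 2024-03-13 through 2024-03-27, 2024-04-08 through 2024-04-12.
B, merged: 2024-03-08 through 2024-03-20, 2024-03-27 through 2024-03-28, 2024-03-31 through 2024-04-06, 2024-04-17 through 2024-04-20.
2024-03-13 through 2024-03-27 minus B → 2024-03-21 through 2024-03-26.
2024-04-08 through 2024-04-12: no B overlap → unchanged.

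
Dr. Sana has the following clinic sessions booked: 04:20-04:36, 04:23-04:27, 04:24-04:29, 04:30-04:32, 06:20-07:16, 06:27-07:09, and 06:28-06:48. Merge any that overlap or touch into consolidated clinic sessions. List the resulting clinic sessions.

04:20-04:36, 06:20-07:16

04:23-04:27 overlaps/touches 04:20-04:36 → extend to 04:20-04:36.
04:24-04:29 overlaps/touches 04:20-04:36 → extend to 04:20-04:36.
04:30-04:32 overlaps/touches 04:20-04:36 → extend to 04:20-04:36.
06:20-07:16 is disjoint → start new block.
06:27-07:09 overlaps/touches 06:20-07:16 → extend to 06:20-07:16.
06:28-06:48 overlaps/touches 06:20-07:16 → extend to 06:20-07:16.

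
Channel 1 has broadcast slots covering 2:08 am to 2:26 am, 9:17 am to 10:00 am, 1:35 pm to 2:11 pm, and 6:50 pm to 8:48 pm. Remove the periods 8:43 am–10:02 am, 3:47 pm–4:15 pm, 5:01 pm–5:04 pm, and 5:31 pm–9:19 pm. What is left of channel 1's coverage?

2:08 am–2:26 am, 1:35 pm–2:11 pm

2:08 am–2:26 am: nothing removed.
9:17 am–10:00 am: entirely removed.
1:35 pm–2:11 pm: nothing removed.
6:50 pm–8:48 pm: entirely removed.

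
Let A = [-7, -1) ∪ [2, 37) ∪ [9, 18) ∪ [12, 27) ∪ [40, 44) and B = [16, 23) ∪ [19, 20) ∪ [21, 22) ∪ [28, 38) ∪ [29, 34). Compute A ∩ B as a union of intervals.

[16, 23) ∪ [28, 37)

Merge the first list: [-7, -1), [2, 37), [40, 44).
Merge the second list: [16, 23), [28, 38).
[-7, -1) falls entirely outside B.
[2, 37) overlaps B on [16, 23), [28, 37).
[40, 44) falls entirely outside B.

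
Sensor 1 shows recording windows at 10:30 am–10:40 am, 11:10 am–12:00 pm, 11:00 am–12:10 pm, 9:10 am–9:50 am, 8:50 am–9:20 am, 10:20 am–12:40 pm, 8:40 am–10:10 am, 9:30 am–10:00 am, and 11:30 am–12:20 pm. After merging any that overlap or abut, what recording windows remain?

Sort by start: 8:40 am–10:10 am, 8:50 am–9:20 am, 9:10 am–9:50 am, 9:30 am–10:00 am, 10:20 am–12:40 pm, 10:30 am–10:40 am, 11:00 am–12:10 pm, 11:10 am–12:00 pm, 11:30 am–12:20 pm.
8:50 am–9:20 am overlaps/touches 8:40 am–10:10 am → extend to 8:40 am–10:10 am.
9:10 am–9:50 am overlaps/touches 8:40 am–10:10 am → extend to 8:40 am–10:10 am.
9:30 am–10:00 am overlaps/touches 8:40 am–10:10 am → extend to 8:40 am–10:10 am.
10:20 am–12:40 pm is disjoint → start new block.
10:30 am–10:40 am overlaps/touches 10:20 am–12:40 pm → extend to 10:20 am–12:40 pm.
11:00 am–12:10 pm overlaps/touches 10:20 am–12:40 pm → extend to 10:20 am–12:40 pm.
11:10 am–12:00 pm overlaps/touches 10:20 am–12:40 pm → extend to 10:20 am–12:40 pm.
11:30 am–12:20 pm overlaps/touches 10:20 am–12:40 pm → extend to 10:20 am–12:40 pm.

8:40 am–10:10 am, 10:20 am–12:40 pm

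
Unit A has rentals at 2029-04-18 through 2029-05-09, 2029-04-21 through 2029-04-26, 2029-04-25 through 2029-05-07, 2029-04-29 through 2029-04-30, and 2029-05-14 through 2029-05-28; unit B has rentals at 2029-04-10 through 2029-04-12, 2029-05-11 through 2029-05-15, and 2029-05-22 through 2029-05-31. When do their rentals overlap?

First set merges to 2029-04-18 through 2029-05-09, 2029-05-14 through 2029-05-28.
2029-04-18 through 2029-05-09 meets no B interval.
2029-05-14 through 2029-05-28 ∩ B → 2029-05-14 through 2029-05-15, 2029-05-22 through 2029-05-28.

2029-05-14 through 2029-05-15, 2029-05-22 through 2029-05-28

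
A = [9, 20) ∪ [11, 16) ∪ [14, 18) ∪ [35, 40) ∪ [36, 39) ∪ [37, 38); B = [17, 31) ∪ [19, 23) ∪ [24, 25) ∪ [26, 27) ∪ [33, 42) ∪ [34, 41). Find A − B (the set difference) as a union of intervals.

[9, 17)

Merge the first list: [9, 20), [35, 40).
Merge the second list: [17, 31), [33, 42).
[9, 20) with B removed leaves [9, 17).
[35, 40) lies entirely inside B → drops out.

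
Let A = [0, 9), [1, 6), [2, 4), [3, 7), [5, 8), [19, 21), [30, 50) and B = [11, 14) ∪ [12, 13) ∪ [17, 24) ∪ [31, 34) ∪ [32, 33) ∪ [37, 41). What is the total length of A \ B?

22

A, merged: [0, 9), [19, 21), [30, 50).
B, merged: [11, 14), [17, 24), [31, 34), [37, 41).
A \ B = [0, 9), [30, 31), [34, 37), [41, 50).
Total: 9 + 1 + 3 + 9 = 22.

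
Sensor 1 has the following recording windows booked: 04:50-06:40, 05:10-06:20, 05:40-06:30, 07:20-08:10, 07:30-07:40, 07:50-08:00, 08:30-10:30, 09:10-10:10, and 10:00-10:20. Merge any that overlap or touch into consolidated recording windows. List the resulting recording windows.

04:50–06:40, 07:20–08:10, 08:30–10:30

05:10–06:20 overlaps/touches 04:50–06:40 → extend to 04:50–06:40.
05:40–06:30 overlaps/touches 04:50–06:40 → extend to 04:50–06:40.
07:20–08:10 is disjoint → start new block.
07:30–07:40 overlaps/touches 07:20–08:10 → extend to 07:20–08:10.
07:50–08:00 overlaps/touches 07:20–08:10 → extend to 07:20–08:10.
08:30–10:30 is disjoint → start new block.
09:10–10:10 overlaps/touches 08:30–10:30 → extend to 08:30–10:30.
10:00–10:20 overlaps/touches 08:30–10:30 → extend to 08:30–10:30.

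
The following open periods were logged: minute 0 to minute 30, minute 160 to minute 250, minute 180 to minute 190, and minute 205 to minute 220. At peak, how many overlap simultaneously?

2

Sweep endpoints in order; track running count of active intervals.
Peak of 2 reached at minute 180.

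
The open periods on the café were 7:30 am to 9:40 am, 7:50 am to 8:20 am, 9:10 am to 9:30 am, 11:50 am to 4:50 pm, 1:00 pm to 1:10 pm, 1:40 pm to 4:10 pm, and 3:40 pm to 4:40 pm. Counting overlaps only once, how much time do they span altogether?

Merged: 7:30 am-9:40 am, 11:50 am-4:50 pm.
Lengths: 2 h 10 min + 5 h = 7 h 10 min.

7 h 10 min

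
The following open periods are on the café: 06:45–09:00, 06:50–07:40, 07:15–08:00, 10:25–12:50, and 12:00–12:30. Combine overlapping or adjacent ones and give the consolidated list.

06:50–07:40 overlaps/touches 06:45–09:00 → extend to 06:45–09:00.
07:15–08:00 overlaps/touches 06:45–09:00 → extend to 06:45–09:00.
10:25–12:50 is disjoint → start new block.
12:00–12:30 overlaps/touches 10:25–12:50 → extend to 10:25–12:50.

06:45–09:00, 10:25–12:50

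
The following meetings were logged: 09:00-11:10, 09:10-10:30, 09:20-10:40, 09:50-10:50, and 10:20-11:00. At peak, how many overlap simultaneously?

5

Sweep endpoints in order; track running count of active intervals.
Peak of 5 reached at 10:20.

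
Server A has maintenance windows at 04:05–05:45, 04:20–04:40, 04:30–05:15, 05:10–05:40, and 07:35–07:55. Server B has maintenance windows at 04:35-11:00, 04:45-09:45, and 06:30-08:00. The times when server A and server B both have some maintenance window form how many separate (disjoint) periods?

First set merges to 04:05–05:45, 07:35–07:55.
Second set merges to 04:35–11:00.
A ∩ B = 04:35–05:45, 07:35–07:55.
That is 2 disjoint pieces.

2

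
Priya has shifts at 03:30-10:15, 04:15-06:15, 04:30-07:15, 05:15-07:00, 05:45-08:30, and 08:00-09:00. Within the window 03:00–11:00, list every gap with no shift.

Covered (merged): 03:30–10:15.
Complement within 03:00–11:00: 03:00–03:30, 10:15–11:00.

03:00–03:30, 10:15–11:00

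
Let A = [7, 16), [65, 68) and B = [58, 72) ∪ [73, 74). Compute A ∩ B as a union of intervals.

[65, 68)

[7, 16) meets no B interval.
[65, 68) ∩ B → [65, 68).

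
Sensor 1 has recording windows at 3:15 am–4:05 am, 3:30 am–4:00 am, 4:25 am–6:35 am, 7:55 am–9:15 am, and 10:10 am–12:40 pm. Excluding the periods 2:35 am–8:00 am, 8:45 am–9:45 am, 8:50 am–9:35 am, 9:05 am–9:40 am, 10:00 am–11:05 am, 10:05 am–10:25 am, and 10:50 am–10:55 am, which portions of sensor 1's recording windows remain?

8:00 am-8:45 am, 11:05 am-12:40 pm

A, merged: 3:15 am-4:05 am, 4:25 am-6:35 am, 7:55 am-9:15 am, 10:10 am-12:40 pm.
B, merged: 2:35 am-8:00 am, 8:45 am-9:45 am, 10:00 am-11:05 am.
3:15 am-4:05 am: fully covered by B → removed.
4:25 am-6:35 am: fully covered by B → removed.
7:55 am-9:15 am minus B → 8:00 am-8:45 am.
10:10 am-12:40 pm minus B → 11:05 am-12:40 pm.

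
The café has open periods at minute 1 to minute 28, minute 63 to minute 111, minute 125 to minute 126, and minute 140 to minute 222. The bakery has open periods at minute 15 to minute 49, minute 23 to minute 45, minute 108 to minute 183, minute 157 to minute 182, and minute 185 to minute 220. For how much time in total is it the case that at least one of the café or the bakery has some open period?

207 minutes

Merge the second list: minute 15 to minute 49, minute 108 to minute 183, minute 185 to minute 220.
A ∪ B = minute 1 to minute 49, minute 63 to minute 222.
Total: 48 minutes + 159 minutes = 207 minutes.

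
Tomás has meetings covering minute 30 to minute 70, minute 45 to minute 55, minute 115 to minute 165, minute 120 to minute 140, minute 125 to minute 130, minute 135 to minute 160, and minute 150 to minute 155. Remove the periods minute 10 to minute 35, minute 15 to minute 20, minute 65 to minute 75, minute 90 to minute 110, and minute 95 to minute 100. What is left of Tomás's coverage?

minute 35 to minute 65, minute 115 to minute 165

Merge the first list: minute 30 to minute 70, minute 115 to minute 165.
Merge the second list: minute 10 to minute 35, minute 65 to minute 75, minute 90 to minute 110.
minute 30 to minute 70 with B removed leaves minute 35 to minute 65.
minute 115 to minute 165 is untouched.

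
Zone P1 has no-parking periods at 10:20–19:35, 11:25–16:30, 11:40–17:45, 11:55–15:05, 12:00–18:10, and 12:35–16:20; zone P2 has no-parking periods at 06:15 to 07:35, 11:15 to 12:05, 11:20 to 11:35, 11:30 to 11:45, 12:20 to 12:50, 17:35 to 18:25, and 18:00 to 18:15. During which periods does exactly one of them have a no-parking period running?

06:15–07:35, 10:20–11:15, 12:05–12:20, 12:50–17:35, 18:25–19:35

Merge the first list: 10:20–19:35.
Merge the second list: 06:15–07:35, 11:15–12:05, 12:20–12:50, 17:35–18:25.
Only in the first: 10:20–11:15, 12:05–12:20, 12:50–17:35, 18:25–19:35.
Only in the second: 06:15–07:35.
Together these are the periods covered by exactly one.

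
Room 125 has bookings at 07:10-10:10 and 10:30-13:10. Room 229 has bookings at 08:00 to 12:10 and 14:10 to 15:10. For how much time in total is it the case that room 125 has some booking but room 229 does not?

1 h 50 min

A \ B = 07:10–08:00, 12:10–13:10.
Total: 50 min + 1 h = 1 h 50 min.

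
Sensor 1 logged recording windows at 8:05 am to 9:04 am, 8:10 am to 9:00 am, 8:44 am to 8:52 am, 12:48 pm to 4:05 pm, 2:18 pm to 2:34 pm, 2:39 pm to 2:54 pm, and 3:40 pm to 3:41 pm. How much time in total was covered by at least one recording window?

Merged: 8:05 am–9:04 am, 12:48 pm–4:05 pm.
Lengths: 59 min + 3 h 17 min = 4 h 16 min.

4 h 16 min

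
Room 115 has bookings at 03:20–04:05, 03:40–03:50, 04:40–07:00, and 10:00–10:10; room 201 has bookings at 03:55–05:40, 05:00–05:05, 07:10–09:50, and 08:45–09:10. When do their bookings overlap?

03:55-04:05, 04:40-05:40

A, merged: 03:20-04:05, 04:40-07:00, 10:00-10:10.
B, merged: 03:55-05:40, 07:10-09:50.
03:20-04:05 ∩ B → 03:55-04:05.
04:40-07:00 ∩ B → 04:40-05:40.
10:00-10:10 meets no B interval.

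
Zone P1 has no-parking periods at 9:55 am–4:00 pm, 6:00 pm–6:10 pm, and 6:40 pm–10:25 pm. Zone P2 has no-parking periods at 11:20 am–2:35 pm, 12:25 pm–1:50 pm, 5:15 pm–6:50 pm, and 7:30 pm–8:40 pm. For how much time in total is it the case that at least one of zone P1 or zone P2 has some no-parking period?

B, merged: 11:20 am-2:35 pm, 5:15 pm-6:50 pm, 7:30 pm-8:40 pm.
A ∪ B = 9:55 am-4:00 pm, 5:15 pm-10:25 pm.
Total: 6 h 5 min + 5 h 10 min = 11 h 15 min.

11 h 15 min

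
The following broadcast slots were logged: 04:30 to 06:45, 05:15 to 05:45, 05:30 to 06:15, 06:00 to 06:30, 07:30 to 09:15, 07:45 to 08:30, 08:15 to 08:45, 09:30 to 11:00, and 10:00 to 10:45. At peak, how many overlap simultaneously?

3

Walk the sorted start/end points keeping a running depth.
The depth first hits 3 at 05:30.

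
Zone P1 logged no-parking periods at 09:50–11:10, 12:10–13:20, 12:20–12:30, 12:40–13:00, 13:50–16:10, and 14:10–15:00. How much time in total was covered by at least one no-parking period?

4 h 50 min

Merged: 09:50-11:10, 12:10-13:20, 13:50-16:10.
Lengths: 1 h 20 min + 1 h 10 min + 2 h 20 min = 4 h 50 min.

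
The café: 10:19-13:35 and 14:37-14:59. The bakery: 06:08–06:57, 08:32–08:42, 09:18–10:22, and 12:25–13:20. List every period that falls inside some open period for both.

10:19–13:35 ∩ B → 10:19–10:22, 12:25–13:20.
14:37–14:59 meets no B interval.

10:19–10:22, 12:25–13:20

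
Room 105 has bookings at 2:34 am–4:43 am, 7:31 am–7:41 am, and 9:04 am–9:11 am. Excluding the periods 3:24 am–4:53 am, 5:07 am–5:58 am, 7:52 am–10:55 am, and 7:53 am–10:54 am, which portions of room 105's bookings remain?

Second set merges to 3:24 am–4:53 am, 5:07 am–5:58 am, 7:52 am–10:55 am.
2:34 am–4:43 am with B removed leaves 2:34 am–3:24 am.
7:31 am–7:41 am is untouched.
9:04 am–9:11 am lies entirely inside B → drops out.

2:34 am–3:24 am, 7:31 am–7:41 am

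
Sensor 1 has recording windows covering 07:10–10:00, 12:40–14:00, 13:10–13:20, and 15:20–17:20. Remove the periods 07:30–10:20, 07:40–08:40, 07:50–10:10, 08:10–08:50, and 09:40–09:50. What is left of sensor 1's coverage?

07:10-07:30, 12:40-14:00, 15:20-17:20

A, merged: 07:10-10:00, 12:40-14:00, 15:20-17:20.
B, merged: 07:30-10:20.
07:10-10:00 with B removed leaves 07:10-07:30.
12:40-14:00 is untouched.
15:20-17:20 is untouched.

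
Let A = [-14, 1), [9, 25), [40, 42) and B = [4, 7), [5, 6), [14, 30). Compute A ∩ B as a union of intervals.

Second set merges to [4, 7), [14, 30).
[-14, 1) falls entirely outside B.
[9, 25) overlaps B on [14, 25).
[40, 42) falls entirely outside B.

[14, 25)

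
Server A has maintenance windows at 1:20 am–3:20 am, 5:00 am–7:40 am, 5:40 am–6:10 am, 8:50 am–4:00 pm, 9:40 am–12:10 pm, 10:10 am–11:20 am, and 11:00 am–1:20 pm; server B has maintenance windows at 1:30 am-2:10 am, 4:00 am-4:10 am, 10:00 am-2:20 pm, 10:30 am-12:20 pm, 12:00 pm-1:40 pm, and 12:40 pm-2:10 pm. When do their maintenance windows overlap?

1:30 am–2:10 am, 10:00 am–2:20 pm

Merge the first list: 1:20 am–3:20 am, 5:00 am–7:40 am, 8:50 am–4:00 pm.
Merge the second list: 1:30 am–2:10 am, 4:00 am–4:10 am, 10:00 am–2:20 pm.
1:20 am–3:20 am ∩ B → 1:30 am–2:10 am.
5:00 am–7:40 am meets no B interval.
8:50 am–4:00 pm ∩ B → 10:00 am–2:20 pm.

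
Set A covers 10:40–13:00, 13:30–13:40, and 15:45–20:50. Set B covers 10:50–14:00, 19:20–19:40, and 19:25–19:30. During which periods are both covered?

Second set merges to 10:50–14:00, 19:20–19:40.
10:40–13:00 overlaps B on 10:50–13:00.
13:30–13:40 overlaps B on 13:30–13:40.
15:45–20:50 overlaps B on 19:20–19:40.

10:50–13:00, 13:30–13:40, 19:20–19:40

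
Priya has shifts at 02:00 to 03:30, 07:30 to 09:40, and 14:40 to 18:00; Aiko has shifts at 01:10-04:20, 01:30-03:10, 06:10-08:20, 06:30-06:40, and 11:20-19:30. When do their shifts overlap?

Second set merges to 01:10-04:20, 06:10-08:20, 11:20-19:30.
02:00-03:30 ∩ B → 02:00-03:30.
07:30-09:40 ∩ B → 07:30-08:20.
14:40-18:00 ∩ B → 14:40-18:00.

02:00-03:30, 07:30-08:20, 14:40-18:00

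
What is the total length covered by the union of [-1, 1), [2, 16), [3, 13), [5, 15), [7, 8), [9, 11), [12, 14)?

Merged: [-1, 1), [2, 16).
Lengths: 2 + 14 = 16.

16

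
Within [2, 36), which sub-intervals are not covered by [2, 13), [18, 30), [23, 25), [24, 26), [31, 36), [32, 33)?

The merged coverage is [2, 13), [18, 30), [31, 36).
Uncovered inside [2, 36): [13, 18), [30, 31).

[13, 18) ∪ [30, 31)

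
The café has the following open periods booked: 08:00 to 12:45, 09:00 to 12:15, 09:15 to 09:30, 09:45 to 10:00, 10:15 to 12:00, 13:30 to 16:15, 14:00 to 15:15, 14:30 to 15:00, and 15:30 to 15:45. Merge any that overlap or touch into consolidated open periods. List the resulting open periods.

08:00-12:45, 13:30-16:15

09:00-12:15 overlaps/touches 08:00-12:45 → extend to 08:00-12:45.
09:15-09:30 overlaps/touches 08:00-12:45 → extend to 08:00-12:45.
09:45-10:00 overlaps/touches 08:00-12:45 → extend to 08:00-12:45.
10:15-12:00 overlaps/touches 08:00-12:45 → extend to 08:00-12:45.
13:30-16:15 is disjoint → start new block.
14:00-15:15 overlaps/touches 13:30-16:15 → extend to 13:30-16:15.
14:30-15:00 overlaps/touches 13:30-16:15 → extend to 13:30-16:15.
15:30-15:45 overlaps/touches 13:30-16:15 → extend to 13:30-16:15.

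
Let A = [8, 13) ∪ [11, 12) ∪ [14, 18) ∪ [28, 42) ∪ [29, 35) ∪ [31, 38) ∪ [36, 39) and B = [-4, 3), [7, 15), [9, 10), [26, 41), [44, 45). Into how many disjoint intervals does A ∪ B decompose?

A, merged: [8, 13), [14, 18), [28, 42).
B, merged: [-4, 3), [7, 15), [26, 41), [44, 45).
A ∪ B = [-4, 3), [7, 18), [26, 42), [44, 45).
That is 4 disjoint pieces.

4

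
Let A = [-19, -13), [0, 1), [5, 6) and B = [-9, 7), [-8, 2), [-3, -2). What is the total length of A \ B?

6

Merge the second list: [-9, 7).
A \ B = [-19, -13).
Total: 6.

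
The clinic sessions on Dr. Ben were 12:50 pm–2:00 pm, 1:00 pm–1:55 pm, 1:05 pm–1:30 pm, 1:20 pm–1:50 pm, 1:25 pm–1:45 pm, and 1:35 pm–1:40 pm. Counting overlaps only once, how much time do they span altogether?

Merged: 12:50 pm-2:00 pm.
Length: 1 h 10 min.

1 h 10 min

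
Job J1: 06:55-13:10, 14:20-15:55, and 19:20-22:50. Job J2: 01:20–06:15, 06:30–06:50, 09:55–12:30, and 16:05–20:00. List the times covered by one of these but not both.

A but not B: 06:55–09:55, 12:30–13:10, 14:20–15:55, 20:00–22:50.
B but not A: 01:20–06:15, 06:30–06:50, 16:05–19:20.
Combining gives A △ B.

01:20–06:15, 06:30–06:50, 06:55–09:55, 12:30–13:10, 14:20–15:55, 16:05–19:20, 20:00–22:50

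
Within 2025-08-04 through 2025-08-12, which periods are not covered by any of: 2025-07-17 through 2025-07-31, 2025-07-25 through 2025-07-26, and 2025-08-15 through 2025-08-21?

Covered (merged): 2025-07-17 through 2025-07-31, 2025-08-15 through 2025-08-21.
Complement within 2025-08-04 through 2025-08-12: 2025-08-04 through 2025-08-12.

2025-08-04 through 2025-08-12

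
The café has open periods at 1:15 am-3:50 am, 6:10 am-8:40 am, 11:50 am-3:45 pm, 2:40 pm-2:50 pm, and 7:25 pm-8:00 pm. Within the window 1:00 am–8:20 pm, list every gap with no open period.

1:00 am-1:15 am, 3:50 am-6:10 am, 8:40 am-11:50 am, 3:45 pm-7:25 pm, 8:00 pm-8:20 pm

Covered (merged): 1:15 am-3:50 am, 6:10 am-8:40 am, 11:50 am-3:45 pm, 7:25 pm-8:00 pm.
Complement within 1:00 am-8:20 pm: 1:00 am-1:15 am, 3:50 am-6:10 am, 8:40 am-11:50 am, 3:45 pm-7:25 pm, 8:00 pm-8:20 pm.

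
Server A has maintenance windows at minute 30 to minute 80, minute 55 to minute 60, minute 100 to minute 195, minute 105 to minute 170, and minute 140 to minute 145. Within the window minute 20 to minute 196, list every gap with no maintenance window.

minute 20 to minute 30, minute 80 to minute 100, minute 195 to minute 196

After merging, the occupied span is minute 30 to minute 80, minute 100 to minute 195.
Uncovered inside minute 20 to minute 196: minute 20 to minute 30, minute 80 to minute 100, minute 195 to minute 196.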